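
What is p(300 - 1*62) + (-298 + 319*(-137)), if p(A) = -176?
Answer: -44177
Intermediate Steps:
p(300 - 1*62) + (-298 + 319*(-137)) = -176 + (-298 + 319*(-137)) = -176 + (-298 - 43703) = -176 - 44001 = -44177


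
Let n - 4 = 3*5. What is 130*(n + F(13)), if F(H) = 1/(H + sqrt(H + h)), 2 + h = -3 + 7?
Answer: 191035/77 - 65*sqrt(15)/77 ≈ 2477.7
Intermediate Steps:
h = 2 (h = -2 + (-3 + 7) = -2 + 4 = 2)
F(H) = 1/(H + sqrt(2 + H)) (F(H) = 1/(H + sqrt(H + 2)) = 1/(H + sqrt(2 + H)))
n = 19 (n = 4 + 3*5 = 4 + 15 = 19)
130*(n + F(13)) = 130*(19 + 1/(13 + sqrt(2 + 13))) = 130*(19 + 1/(13 + sqrt(15))) = 2470 + 130/(13 + sqrt(15))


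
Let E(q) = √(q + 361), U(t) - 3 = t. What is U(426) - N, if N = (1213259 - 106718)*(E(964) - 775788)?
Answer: 858441229737 - 5532705*√53 ≈ 8.5840e+11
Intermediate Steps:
U(t) = 3 + t
E(q) = √(361 + q)
N = -858441229308 + 5532705*√53 (N = (1213259 - 106718)*(√(361 + 964) - 775788) = 1106541*(√1325 - 775788) = 1106541*(5*√53 - 775788) = 1106541*(-775788 + 5*√53) = -858441229308 + 5532705*√53 ≈ -8.5840e+11)
U(426) - N = (3 + 426) - (-858441229308 + 5532705*√53) = 429 + (858441229308 - 5532705*√53) = 858441229737 - 5532705*√53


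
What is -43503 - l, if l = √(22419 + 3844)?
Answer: -43503 - √26263 ≈ -43665.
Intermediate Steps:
l = √26263 ≈ 162.06
-43503 - l = -43503 - √26263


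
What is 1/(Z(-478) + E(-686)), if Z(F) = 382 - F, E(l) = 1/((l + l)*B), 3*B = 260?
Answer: 356720/306779197 ≈ 0.0011628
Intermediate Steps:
B = 260/3 (B = (⅓)*260 = 260/3 ≈ 86.667)
E(l) = 3/(520*l) (E(l) = 1/((l + l)*(260/3)) = (3/260)/(2*l) = (1/(2*l))*(3/260) = 3/(520*l))
1/(Z(-478) + E(-686)) = 1/((382 - 1*(-478)) + (3/520)/(-686)) = 1/((382 + 478) + (3/520)*(-1/686)) = 1/(860 - 3/356720) = 1/(306779197/356720) = 356720/306779197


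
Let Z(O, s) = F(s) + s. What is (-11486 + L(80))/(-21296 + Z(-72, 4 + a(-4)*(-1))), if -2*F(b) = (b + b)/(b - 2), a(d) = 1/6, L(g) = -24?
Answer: 759660/1405421 ≈ 0.54052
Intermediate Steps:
a(d) = ⅙
F(b) = -b/(-2 + b) (F(b) = -(b + b)/(2*(b - 2)) = -2*b/(2*(-2 + b)) = -b/(-2 + b))
Z(O, s) = s - s/(-2 + s) (Z(O, s) = -s/(-2 + s) + s = s - s/(-2 + s))
(-11486 + L(80))/(-21296 + Z(-72, 4 + a(-4)*(-1))) = (-11486 - 24)/(-21296 + (4 + (⅙)*(-1))*(-3 + (4 + (⅙)*(-1)))/(-2 + (4 + (⅙)*(-1)))) = -11510/(-21296 + (4 - ⅙)*(-3 + (4 - ⅙))/(-2 + (4 - ⅙))) = -11510/(-21296 + 23*(-3 + 23/6)/(6*(-2 + 23/6))) = -11510/(-21296 + (23/6)*(⅚)/(11/6)) = -11510/(-21296 + (23/6)*(6/11)*(⅚)) = -11510/(-21296 + 115/66) = -11510/(-1405421/66) = -11510*(-66/1405421) = 759660/1405421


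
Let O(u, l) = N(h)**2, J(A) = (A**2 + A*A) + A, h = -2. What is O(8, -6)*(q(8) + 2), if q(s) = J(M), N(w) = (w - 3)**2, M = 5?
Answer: 35625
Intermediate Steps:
N(w) = (-3 + w)**2
J(A) = A + 2*A**2 (J(A) = (A**2 + A**2) + A = 2*A**2 + A = A + 2*A**2)
O(u, l) = 625 (O(u, l) = ((-3 - 2)**2)**2 = ((-5)**2)**2 = 25**2 = 625)
q(s) = 55 (q(s) = 5*(1 + 2*5) = 5*(1 + 10) = 5*11 = 55)
O(8, -6)*(q(8) + 2) = 625*(55 + 2) = 625*57 = 35625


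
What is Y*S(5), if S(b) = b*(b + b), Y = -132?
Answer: -6600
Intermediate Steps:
S(b) = 2*b² (S(b) = b*(2*b) = 2*b²)
Y*S(5) = -264*5² = -264*25 = -132*50 = -6600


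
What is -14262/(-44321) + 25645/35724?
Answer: 1646107733/1583323404 ≈ 1.0397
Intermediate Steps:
-14262/(-44321) + 25645/35724 = -14262*(-1/44321) + 25645*(1/35724) = 14262/44321 + 25645/35724 = 1646107733/1583323404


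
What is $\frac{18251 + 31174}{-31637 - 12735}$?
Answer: $- \frac{49425}{44372} \approx -1.1139$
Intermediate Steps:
$\frac{18251 + 31174}{-31637 - 12735} = \frac{49425}{-44372} = 49425 \left(- \frac{1}{44372}\right) = - \frac{49425}{44372}$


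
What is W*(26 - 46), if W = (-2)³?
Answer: 160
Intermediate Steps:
W = -8
W*(26 - 46) = -8*(26 - 46) = -8*(-20) = 160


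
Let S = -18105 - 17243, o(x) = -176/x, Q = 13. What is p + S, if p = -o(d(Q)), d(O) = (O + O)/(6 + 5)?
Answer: -458556/13 ≈ -35274.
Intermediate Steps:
d(O) = 2*O/11 (d(O) = (2*O)/11 = (2*O)*(1/11) = 2*O/11)
S = -35348
p = 968/13 (p = -(-176)/((2/11)*13) = -(-176)/26/11 = -(-176)*11/26 = -1*(-968/13) = 968/13 ≈ 74.462)
p + S = 968/13 - 35348 = -458556/13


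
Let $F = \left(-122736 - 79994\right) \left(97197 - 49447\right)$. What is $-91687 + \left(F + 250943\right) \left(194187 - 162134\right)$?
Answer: $-310276455563208$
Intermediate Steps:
$F = -9680357500$ ($F = \left(-202730\right) 47750 = -9680357500$)
$-91687 + \left(F + 250943\right) \left(194187 - 162134\right) = -91687 + \left(-9680357500 + 250943\right) \left(194187 - 162134\right) = -91687 - 310276455471521 = -310276455563208$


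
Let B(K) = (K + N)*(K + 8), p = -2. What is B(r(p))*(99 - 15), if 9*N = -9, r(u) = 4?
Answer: 3024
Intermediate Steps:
N = -1 (N = (⅑)*(-9) = -1)
B(K) = (-1 + K)*(8 + K) (B(K) = (K - 1)*(K + 8) = (-1 + K)*(8 + K))
B(r(p))*(99 - 15) = (-8 + 4² + 7*4)*(99 - 15) = (-8 + 16 + 28)*84 = 36*84 = 3024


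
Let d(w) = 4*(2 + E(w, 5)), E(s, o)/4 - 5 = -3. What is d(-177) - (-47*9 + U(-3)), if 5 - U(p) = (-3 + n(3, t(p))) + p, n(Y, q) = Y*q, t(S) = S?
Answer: 443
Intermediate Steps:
E(s, o) = 8 (E(s, o) = 20 + 4*(-3) = 20 - 12 = 8)
U(p) = 8 - 4*p (U(p) = 5 - ((-3 + 3*p) + p) = 5 - (-3 + 4*p) = 5 + (3 - 4*p) = 8 - 4*p)
d(w) = 40 (d(w) = 4*(2 + 8) = 4*10 = 40)
d(-177) - (-47*9 + U(-3)) = 40 - (-47*9 + (8 - 4*(-3))) = 40 - (-423 + (8 + 12)) = 40 - (-423 + 20) = 40 - 1*(-403) = 40 + 403 = 443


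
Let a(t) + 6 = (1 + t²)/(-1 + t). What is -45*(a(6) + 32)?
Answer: -1503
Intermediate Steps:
a(t) = -6 + (1 + t²)/(-1 + t)
-45*(a(6) + 32) = -45*((7 + 6² - 6*6)/(-1 + 6) + 32) = -45*((7 + 36 - 36)/5 + 32) = -45*((⅕)*7 + 32) = -45*(7/5 + 32) = -45*167/5 = -1503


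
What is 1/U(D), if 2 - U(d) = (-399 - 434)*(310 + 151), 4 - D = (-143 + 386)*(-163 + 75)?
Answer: 1/384015 ≈ 2.6041e-6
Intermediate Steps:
D = 21388 (D = 4 - (-143 + 386)*(-163 + 75) = 4 - 243*(-88) = 4 - 1*(-21384) = 4 + 21384 = 21388)
U(d) = 384015 (U(d) = 2 - (-399 - 434)*(310 + 151) = 2 - (-833)*461 = 2 - 1*(-384013) = 2 + 384013 = 384015)
1/U(D) = 1/384015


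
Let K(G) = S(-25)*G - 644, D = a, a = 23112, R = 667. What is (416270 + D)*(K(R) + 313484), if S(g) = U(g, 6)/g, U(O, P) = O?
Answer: 137749332674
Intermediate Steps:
D = 23112
S(g) = 1 (S(g) = g/g = 1)
K(G) = -644 + G (K(G) = 1*G - 644 = G - 644 = -644 + G)
(416270 + D)*(K(R) + 313484) = (416270 + 23112)*((-644 + 667) + 313484) = 439382*(23 + 313484) = 439382*313507 = 137749332674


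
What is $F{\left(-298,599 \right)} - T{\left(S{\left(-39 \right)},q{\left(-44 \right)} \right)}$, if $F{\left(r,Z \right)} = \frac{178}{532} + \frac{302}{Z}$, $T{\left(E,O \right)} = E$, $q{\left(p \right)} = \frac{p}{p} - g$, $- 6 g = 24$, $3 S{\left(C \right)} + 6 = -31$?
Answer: $\frac{6296287}{478002} \approx 13.172$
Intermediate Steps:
$S{\left(C \right)} = - \frac{37}{3}$ ($S{\left(C \right)} = -2 + \frac{1}{3} \left(-31\right) = -2 - \frac{31}{3} = - \frac{37}{3}$)
$g = -4$ ($g = \left(- \frac{1}{6}\right) 24 = -4$)
$q{\left(p \right)} = 5$ ($q{\left(p \right)} = \frac{p}{p} - -4 = 1 + 4 = 5$)
$F{\left(r,Z \right)} = \frac{89}{266} + \frac{302}{Z}$ ($F{\left(r,Z \right)} = 178 \cdot \frac{1}{532} + \frac{302}{Z} = \frac{89}{266} + \frac{302}{Z}$)
$F{\left(-298,599 \right)} - T{\left(S{\left(-39 \right)},q{\left(-44 \right)} \right)} = \left(\frac{89}{266} + \frac{302}{599}\right) - - \frac{37}{3} = \left(\frac{89}{266} + 302 \cdot \frac{1}{599}\right) + \frac{37}{3} = \left(\frac{89}{266} + \frac{302}{599}\right) + \frac{37}{3} = \frac{133643}{159334} + \frac{37}{3} = \frac{6296287}{478002}$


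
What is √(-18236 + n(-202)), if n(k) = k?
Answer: I*√18438 ≈ 135.79*I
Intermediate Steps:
√(-18236 + n(-202)) = √(-18236 - 202) = √(-18438) = I*√18438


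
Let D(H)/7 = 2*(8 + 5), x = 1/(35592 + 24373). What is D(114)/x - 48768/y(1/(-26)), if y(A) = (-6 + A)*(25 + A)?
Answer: 1112055468758/101893 ≈ 1.0914e+7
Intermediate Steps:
x = 1/59965 ≈ 1.6676e-5
D(H) = 182 (D(H) = 7*(2*(8 + 5)) = 7*(2*13) = 7*26 = 182)
D(114)/x - 48768/y(1/(-26)) = 182/(1/59965) - 48768/(-150 + (1/(-26))**2 + 19/(-26)) = 182*59965 - 48768/(-150 + (-1/26)**2 + 19*(-1/26)) = 10913630 - 48768/(-150 + 1/676 - 19/26) = 10913630 - 48768/(-101893/676) = 10913630 - 48768*(-676/101893) = 10913630 + 32967168/101893 = 1112055468758/101893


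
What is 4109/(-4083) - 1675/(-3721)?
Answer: -8450564/15192843 ≈ -0.55622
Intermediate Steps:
4109/(-4083) - 1675/(-3721) = 4109*(-1/4083) - 1675*(-1/3721) = -4109/4083 + 1675/3721 = -8450564/15192843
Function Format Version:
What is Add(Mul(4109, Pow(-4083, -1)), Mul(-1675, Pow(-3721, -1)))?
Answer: Rational(-8450564, 15192843) ≈ -0.55622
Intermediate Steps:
Add(Mul(4109, Pow(-4083, -1)), Mul(-1675, Pow(-3721, -1))) = Add(Mul(4109, Rational(-1, 4083)), Mul(-1675, Rational(-1, 3721))) = Add(Rational(-4109, 4083), Rational(1675, 3721)) = Rational(-8450564, 15192843)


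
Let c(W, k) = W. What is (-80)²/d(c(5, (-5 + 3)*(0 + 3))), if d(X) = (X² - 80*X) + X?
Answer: -640/37 ≈ -17.297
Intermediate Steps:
d(X) = X² - 79*X
(-80)²/d(c(5, (-5 + 3)*(0 + 3))) = (-80)²/((5*(-79 + 5))) = 6400/((5*(-74))) = 6400/(-370) = 6400*(-1/370) = -640/37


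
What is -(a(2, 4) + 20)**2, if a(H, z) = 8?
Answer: -784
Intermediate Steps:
-(a(2, 4) + 20)**2 = -(8 + 20)**2 = -1*28**2 = -1*784 = -784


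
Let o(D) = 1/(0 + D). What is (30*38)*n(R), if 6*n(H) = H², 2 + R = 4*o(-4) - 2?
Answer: 4750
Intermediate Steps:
o(D) = 1/D
R = -5 (R = -2 + (4/(-4) - 2) = -2 + (4*(-¼) - 2) = -2 + (-1 - 2) = -2 - 3 = -5)
n(H) = H²/6
(30*38)*n(R) = (30*38)*((⅙)*(-5)²) = 1140*((⅙)*25) = 1140*(25/6) = 4750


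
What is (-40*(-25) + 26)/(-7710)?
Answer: -171/1285 ≈ -0.13307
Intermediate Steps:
(-40*(-25) + 26)/(-7710) = (1000 + 26)*(-1/7710) = 1026*(-1/7710) = -171/1285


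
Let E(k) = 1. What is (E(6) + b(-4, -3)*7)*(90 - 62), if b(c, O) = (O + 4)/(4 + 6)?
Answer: 238/5 ≈ 47.600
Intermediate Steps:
b(c, O) = ⅖ + O/10 (b(c, O) = (4 + O)/10 = (4 + O)*(⅒) = ⅖ + O/10)
(E(6) + b(-4, -3)*7)*(90 - 62) = (1 + (⅖ + (⅒)*(-3))*7)*(90 - 62) = (1 + (⅖ - 3/10)*7)*28 = (1 + (⅒)*7)*28 = (1 + 7/10)*28 = (17/10)*28 = 238/5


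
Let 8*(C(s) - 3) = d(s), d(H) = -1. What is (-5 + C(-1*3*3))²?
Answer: 289/64 ≈ 4.5156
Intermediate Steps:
C(s) = 23/8 (C(s) = 3 + (⅛)*(-1) = 3 - ⅛ = 23/8)
(-5 + C(-1*3*3))² = (-5 + 23/8)² = (-17/8)² = 289/64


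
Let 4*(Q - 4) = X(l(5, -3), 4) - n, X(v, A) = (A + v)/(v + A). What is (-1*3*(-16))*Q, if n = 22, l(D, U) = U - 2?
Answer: -60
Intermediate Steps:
l(D, U) = -2 + U
X(v, A) = 1 (X(v, A) = (A + v)/(A + v) = 1)
Q = -5/4 (Q = 4 + (1 - 1*22)/4 = 4 + (1 - 22)/4 = 4 + (¼)*(-21) = 4 - 21/4 = -5/4 ≈ -1.2500)
(-1*3*(-16))*Q = (-1*3*(-16))*(-5/4) = -3*(-16)*(-5/4) = 48*(-5/4) = -60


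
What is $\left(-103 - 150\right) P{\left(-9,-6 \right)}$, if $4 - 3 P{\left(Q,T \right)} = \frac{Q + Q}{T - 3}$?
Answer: $- \frac{506}{3} \approx -168.67$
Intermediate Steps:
$P{\left(Q,T \right)} = \frac{4}{3} - \frac{2 Q}{3 \left(-3 + T\right)}$ ($P{\left(Q,T \right)} = \frac{4}{3} - \frac{\left(Q + Q\right) \frac{1}{T - 3}}{3} = \frac{4}{3} - \frac{2 Q \frac{1}{-3 + T}}{3} = \frac{4}{3} - \frac{2 Q}{3 \left(-3 + T\right)}$)
$\left(-103 - 150\right) P{\left(-9,-6 \right)} = \left(-103 - 150\right) \frac{2 \left(-6 - -9 + 2 \left(-6\right)\right)}{3 \left(-3 - 6\right)} = - 253 \frac{2 \left(-6 + 9 - 12\right)}{3 \left(-9\right)} = - 253 \cdot \frac{2}{3} \left(- \frac{1}{9}\right) \left(-9\right) = \left(-253\right) \frac{2}{3} = - \frac{506}{3}$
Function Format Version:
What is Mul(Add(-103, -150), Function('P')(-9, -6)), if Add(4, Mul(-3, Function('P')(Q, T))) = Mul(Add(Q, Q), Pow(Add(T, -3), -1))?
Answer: Rational(-506, 3) ≈ -168.67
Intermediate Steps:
Function('P')(Q, T) = Add(Rational(4, 3), Mul(Rational(-2, 3), Q, Pow(Add(-3, T), -1))) (Function('P')(Q, T) = Add(Rational(4, 3), Mul(Rational(-1, 3), Mul(Add(Q, Q), Pow(Add(T, -3), -1)))) = Add(Rational(4, 3), Mul(Rational(-1, 3), Mul(Mul(2, Q), Pow(Add(-3, T), -1)))) = Add(Rational(4, 3), Mul(Rational(-1, 3), Mul(2, Q, Pow(Add(-3, T), -1)))) = Add(Rational(4, 3), Mul(Rational(-2, 3), Q, Pow(Add(-3, T), -1))))
Mul(Add(-103, -150), Function('P')(-9, -6)) = Mul(Add(-103, -150), Mul(Rational(2, 3), Pow(Add(-3, -6), -1), Add(-6, Mul(-1, -9), Mul(2, -6)))) = Mul(-253, Mul(Rational(2, 3), Pow(-9, -1), Add(-6, 9, -12))) = Mul(-253, Mul(Rational(2, 3), Rational(-1, 9), -9)) = Mul(-253, Rational(2, 3)) = Rational(-506, 3)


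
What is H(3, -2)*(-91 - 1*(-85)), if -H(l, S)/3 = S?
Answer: -36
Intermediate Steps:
H(l, S) = -3*S
H(3, -2)*(-91 - 1*(-85)) = (-3*(-2))*(-91 - 1*(-85)) = 6*(-91 + 85) = 6*(-6) = -36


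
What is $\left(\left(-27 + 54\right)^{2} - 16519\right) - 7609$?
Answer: $-23399$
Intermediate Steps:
$\left(\left(-27 + 54\right)^{2} - 16519\right) - 7609 = \left(27^{2} - 16519\right) - 7609 = \left(729 - 16519\right) - 7609 = -15790 - 7609 = -23399$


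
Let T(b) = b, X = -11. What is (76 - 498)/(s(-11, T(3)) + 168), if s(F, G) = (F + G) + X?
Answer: -422/149 ≈ -2.8322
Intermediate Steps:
s(F, G) = -11 + F + G (s(F, G) = (F + G) - 11 = -11 + F + G)
(76 - 498)/(s(-11, T(3)) + 168) = (76 - 498)/((-11 - 11 + 3) + 168) = -422/(-19 + 168) = -422/149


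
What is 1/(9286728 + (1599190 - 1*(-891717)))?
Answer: 1/11777635 ≈ 8.4907e-8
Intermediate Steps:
1/(9286728 + (1599190 - 1*(-891717))) = 1/(9286728 + (1599190 + 891717)) = 1/(9286728 + 2490907) = 1/11777635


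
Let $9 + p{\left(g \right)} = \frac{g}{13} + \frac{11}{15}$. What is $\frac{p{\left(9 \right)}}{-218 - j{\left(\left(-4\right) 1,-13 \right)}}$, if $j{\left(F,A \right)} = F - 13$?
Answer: $\frac{1477}{39195} \approx 0.037683$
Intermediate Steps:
$p{\left(g \right)} = - \frac{124}{15} + \frac{g}{13}$ ($p{\left(g \right)} = -9 + \left(\frac{g}{13} + \frac{11}{15}\right) = -9 + \left(\frac{11}{15} + \frac{g}{13}\right) = - \frac{124}{15} + \frac{g}{13}$)
$j{\left(F,A \right)} = -13 + F$
$\frac{p{\left(9 \right)}}{-218 - j{\left(\left(-4\right) 1,-13 \right)}} = \frac{- \frac{124}{15} + \frac{1}{13} \cdot 9}{-218 - \left(-13 - 4\right)} = \frac{- \frac{124}{15} + \frac{9}{13}}{-218 - \left(-13 - 4\right)} = - \frac{1477}{195 \left(-218 - -17\right)} = - \frac{1477}{195 \left(-218 + 17\right)} = - \frac{1477}{195 \left(-201\right)} = \left(- \frac{1477}{195}\right) \left(- \frac{1}{201}\right) = \frac{1477}{39195}$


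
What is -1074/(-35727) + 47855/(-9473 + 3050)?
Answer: -567605761/76491507 ≈ -7.4205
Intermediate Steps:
-1074/(-35727) + 47855/(-9473 + 3050) = -1074*(-1/35727) + 47855/(-6423) = 358/11909 + 47855*(-1/6423) = 358/11909 - 47855/6423 = -567605761/76491507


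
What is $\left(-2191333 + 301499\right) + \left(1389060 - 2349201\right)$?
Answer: $-2849975$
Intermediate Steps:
$\left(-2191333 + 301499\right) + \left(1389060 - 2349201\right) = -1889834 + \left(1389060 - 2349201\right) = -1889834 - 960141 = -2849975$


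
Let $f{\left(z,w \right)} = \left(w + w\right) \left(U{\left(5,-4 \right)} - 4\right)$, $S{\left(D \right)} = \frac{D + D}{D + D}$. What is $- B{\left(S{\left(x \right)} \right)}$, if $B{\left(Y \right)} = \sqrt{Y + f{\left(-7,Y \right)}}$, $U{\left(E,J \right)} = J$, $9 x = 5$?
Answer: $- i \sqrt{15} \approx - 3.873 i$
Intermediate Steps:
$x = \frac{5}{9}$ ($x = \frac{1}{9} \cdot 5 = \frac{5}{9} \approx 0.55556$)
$S{\left(D \right)} = 1$ ($S{\left(D \right)} = \frac{2 D}{2 D} = 2 D \frac{1}{2 D} = 1$)
$f{\left(z,w \right)} = - 16 w$ ($f{\left(z,w \right)} = \left(w + w\right) \left(-4 - 4\right) = 2 w \left(-8\right) = - 16 w$)
$B{\left(Y \right)} = \sqrt{15} \sqrt{- Y}$ ($B{\left(Y \right)} = \sqrt{Y - 16 Y} = \sqrt{- 15 Y} = \sqrt{15} \sqrt{- Y}$)
$- B{\left(S{\left(x \right)} \right)} = - \sqrt{15} \sqrt{\left(-1\right) 1} = - \sqrt{15} \sqrt{-1} = - \sqrt{15} i = - i \sqrt{15}$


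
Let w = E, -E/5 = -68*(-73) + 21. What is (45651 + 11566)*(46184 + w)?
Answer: 1216376203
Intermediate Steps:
E = -24925 (E = -5*(-68*(-73) + 21) = -5*(4964 + 21) = -5*4985 = -24925)
w = -24925
(45651 + 11566)*(46184 + w) = (45651 + 11566)*(46184 - 24925) = 57217*21259 = 1216376203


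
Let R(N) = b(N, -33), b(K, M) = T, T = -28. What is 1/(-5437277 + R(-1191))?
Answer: -1/5437305 ≈ -1.8391e-7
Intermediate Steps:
b(K, M) = -28
R(N) = -28
1/(-5437277 + R(-1191)) = 1/(-5437277 - 28) = 1/(-5437305) = -1/5437305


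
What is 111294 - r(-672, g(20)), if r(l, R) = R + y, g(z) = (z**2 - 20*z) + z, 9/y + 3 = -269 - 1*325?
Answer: 22143529/199 ≈ 1.1127e+5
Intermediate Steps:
y = -3/199 (y = 9/(-3 + (-269 - 1*325)) = 9/(-3 + (-269 - 325)) = 9/(-3 - 594) = 9/(-597) = 9*(-1/597) = -3/199 ≈ -0.015075)
g(z) = z**2 - 19*z
r(l, R) = -3/199 + R (r(l, R) = R - 3/199 = -3/199 + R)
111294 - r(-672, g(20)) = 111294 - (-3/199 + 20*(-19 + 20)) = 111294 - (-3/199 + 20*1) = 111294 - (-3/199 + 20) = 111294 - 1*3977/199 = 111294 - 3977/199 = 22143529/199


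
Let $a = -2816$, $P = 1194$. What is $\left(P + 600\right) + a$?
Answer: $-1022$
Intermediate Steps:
$\left(P + 600\right) + a = \left(1194 + 600\right) - 2816 = 1794 - 2816 = -1022$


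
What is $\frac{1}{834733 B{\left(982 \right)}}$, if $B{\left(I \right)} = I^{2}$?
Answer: $\frac{1}{804953065492} \approx 1.2423 \cdot 10^{-12}$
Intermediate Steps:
$\frac{1}{834733 B{\left(982 \right)}} = \frac{1}{834733 \cdot 982^{2}} = \frac{1}{834733 \cdot 964324} = \frac{1}{834733} \cdot \frac{1}{964324} = \frac{1}{804953065492}$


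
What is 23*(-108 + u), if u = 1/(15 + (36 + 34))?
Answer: -211117/85 ≈ -2483.7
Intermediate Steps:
u = 1/85 (u = 1/(15 + 70) = 1/85 ≈ 0.011765)
23*(-108 + u) = 23*(-108 + 1/85) = 23*(-9179/85) = -211117/85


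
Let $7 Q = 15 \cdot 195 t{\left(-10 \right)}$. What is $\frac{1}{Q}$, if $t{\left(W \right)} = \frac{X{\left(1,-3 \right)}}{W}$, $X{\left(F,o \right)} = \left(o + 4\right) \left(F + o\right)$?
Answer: $\frac{7}{585} \approx 0.011966$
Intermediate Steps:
$X{\left(F,o \right)} = \left(4 + o\right) \left(F + o\right)$
$t{\left(W \right)} = - \frac{2}{W}$ ($t{\left(W \right)} = \frac{\left(-3\right)^{2} + 4 \cdot 1 + 4 \left(-3\right) + 1 \left(-3\right)}{W} = \frac{9 + 4 - 12 - 3}{W} = - \frac{2}{W}$)
$Q = \frac{585}{7}$ ($Q = \frac{15 \cdot 195 \left(- \frac{2}{-10}\right)}{7} = \frac{2925 \left(\left(-2\right) \left(- \frac{1}{10}\right)\right)}{7} = \frac{2925 \cdot \frac{1}{5}}{7} = \frac{1}{7} \cdot 585 = \frac{585}{7} \approx 83.571$)
$\frac{1}{Q} = \frac{1}{\frac{585}{7}} = \frac{7}{585}$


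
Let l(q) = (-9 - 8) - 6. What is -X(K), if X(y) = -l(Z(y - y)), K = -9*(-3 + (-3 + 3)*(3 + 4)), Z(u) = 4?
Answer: -23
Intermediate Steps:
l(q) = -23 (l(q) = -17 - 6 = -23)
K = 27 (K = -9*(-3 + 0*7) = -9*(-3 + 0) = -9*(-3) = 27)
X(y) = 23 (X(y) = -1*(-23) = 23)
-X(K) = -1*23 = -23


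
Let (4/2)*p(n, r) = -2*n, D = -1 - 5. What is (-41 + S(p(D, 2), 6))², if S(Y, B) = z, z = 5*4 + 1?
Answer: 400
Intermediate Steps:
D = -6
p(n, r) = -n (p(n, r) = (-2*n)/2 = -n)
z = 21 (z = 20 + 1 = 21)
S(Y, B) = 21
(-41 + S(p(D, 2), 6))² = (-41 + 21)² = (-20)² = 400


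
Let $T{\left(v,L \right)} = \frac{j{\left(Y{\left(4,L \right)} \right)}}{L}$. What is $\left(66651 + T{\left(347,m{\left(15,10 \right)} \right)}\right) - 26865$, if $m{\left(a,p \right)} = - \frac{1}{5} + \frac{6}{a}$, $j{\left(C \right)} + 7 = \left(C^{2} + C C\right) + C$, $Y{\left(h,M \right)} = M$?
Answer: $\frac{198762}{5} \approx 39752.0$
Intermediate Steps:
$j{\left(C \right)} = -7 + C + 2 C^{2}$ ($j{\left(C \right)} = -7 + \left(\left(C^{2} + C C\right) + C\right) = -7 + \left(\left(C^{2} + C^{2}\right) + C\right) = -7 + \left(2 C^{2} + C\right) = -7 + \left(C + 2 C^{2}\right) = -7 + C + 2 C^{2}$)
$m{\left(a,p \right)} = - \frac{1}{5} + \frac{6}{a}$ ($m{\left(a,p \right)} = \left(-1\right) \frac{1}{5} + \frac{6}{a} = - \frac{1}{5} + \frac{6}{a}$)
$T{\left(v,L \right)} = \frac{-7 + L + 2 L^{2}}{L}$
$\left(66651 + T{\left(347,m{\left(15,10 \right)} \right)}\right) - 26865 = \left(66651 + \left(1 - \frac{7}{\frac{1}{5} \cdot \frac{1}{15} \left(30 - 15\right)} + 2 \frac{30 - 15}{5 \cdot 15}\right)\right) - 26865 = \left(66651 + \left(1 - \frac{7}{\frac{1}{5} \cdot \frac{1}{15} \left(30 - 15\right)} + 2 \cdot \frac{1}{5} \cdot \frac{1}{15} \left(30 - 15\right)\right)\right) - 26865 = \left(66651 + \left(1 - \frac{7}{\frac{1}{5} \cdot \frac{1}{15} \cdot 15} + 2 \cdot \frac{1}{5} \cdot \frac{1}{15} \cdot 15\right)\right) - 26865 = \left(66651 + \left(1 - 7 \frac{1}{\frac{1}{5}} + 2 \cdot \frac{1}{5}\right)\right) - 26865 = \left(66651 + \left(1 - 35 + \frac{2}{5}\right)\right) - 26865 = \left(66651 - \frac{168}{5}\right) - 26865 = \frac{333087}{5} - 26865 = \frac{198762}{5}$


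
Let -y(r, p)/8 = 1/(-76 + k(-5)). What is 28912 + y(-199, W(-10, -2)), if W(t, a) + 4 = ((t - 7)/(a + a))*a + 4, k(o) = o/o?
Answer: 2168408/75 ≈ 28912.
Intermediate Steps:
k(o) = 1
W(t, a) = -7/2 + t/2 (W(t, a) = -4 + (((t - 7)/(a + a))*a + 4) = -4 + (((-7 + t)/((2*a)))*a + 4) = -4 + (((-7 + t)*(1/(2*a)))*a + 4) = -4 + (((-7 + t)/(2*a))*a + 4) = -4 + ((-7/2 + t/2) + 4) = -4 + (½ + t/2) = -7/2 + t/2)
y(r, p) = 8/75 (y(r, p) = -8/(-76 + 1) = -8/(-75) = -8*(-1/75) = 8/75)
28912 + y(-199, W(-10, -2)) = 28912 + 8/75 = 2168408/75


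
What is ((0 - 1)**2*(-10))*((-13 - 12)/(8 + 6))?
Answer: 125/7 ≈ 17.857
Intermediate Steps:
((0 - 1)**2*(-10))*((-13 - 12)/(8 + 6)) = ((-1)**2*(-10))*(-25/14) = (1*(-10))*(-25*1/14) = -10*(-25/14) = 125/7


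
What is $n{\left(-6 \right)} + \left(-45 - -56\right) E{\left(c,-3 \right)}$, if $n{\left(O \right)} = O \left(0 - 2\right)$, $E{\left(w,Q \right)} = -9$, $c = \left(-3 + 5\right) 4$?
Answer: $-87$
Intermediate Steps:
$c = 8$ ($c = 2 \cdot 4 = 8$)
$n{\left(O \right)} = - 2 O$ ($n{\left(O \right)} = O \left(-2\right) = - 2 O$)
$n{\left(-6 \right)} + \left(-45 - -56\right) E{\left(c,-3 \right)} = \left(-2\right) \left(-6\right) + \left(-45 - -56\right) \left(-9\right) = 12 + \left(-45 + 56\right) \left(-9\right) = 12 + 11 \left(-9\right) = 12 - 99 = -87$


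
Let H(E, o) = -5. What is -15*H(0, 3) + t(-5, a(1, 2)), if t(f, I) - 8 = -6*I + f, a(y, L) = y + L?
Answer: 60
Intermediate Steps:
a(y, L) = L + y
t(f, I) = 8 + f - 6*I (t(f, I) = 8 + (-6*I + f) = 8 + (f - 6*I) = 8 + f - 6*I)
-15*H(0, 3) + t(-5, a(1, 2)) = -15*(-5) + (8 - 5 - 6*(2 + 1)) = 75 + (8 - 5 - 6*3) = 75 + (8 - 5 - 18) = 75 - 15 = 60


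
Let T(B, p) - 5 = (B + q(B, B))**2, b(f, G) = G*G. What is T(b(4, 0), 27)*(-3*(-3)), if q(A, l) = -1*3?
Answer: 126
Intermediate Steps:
b(f, G) = G**2
q(A, l) = -3
T(B, p) = 5 + (-3 + B)**2 (T(B, p) = 5 + (B - 3)**2 = 5 + (-3 + B)**2)
T(b(4, 0), 27)*(-3*(-3)) = (5 + (-3 + 0**2)**2)*(-3*(-3)) = (5 + (-3 + 0)**2)*9 = (5 + (-3)**2)*9 = (5 + 9)*9 = 14*9 = 126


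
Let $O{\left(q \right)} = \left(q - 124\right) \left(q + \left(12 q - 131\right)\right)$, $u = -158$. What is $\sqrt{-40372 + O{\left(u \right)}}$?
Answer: $\sqrt{575798} \approx 758.81$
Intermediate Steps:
$O{\left(q \right)} = \left(-131 + 13 q\right) \left(-124 + q\right)$ ($O{\left(q \right)} = \left(-124 + q\right) \left(q + \left(-131 + 12 q\right)\right) = \left(-124 + q\right) \left(-131 + 13 q\right) = \left(-131 + 13 q\right) \left(-124 + q\right)$)
$\sqrt{-40372 + O{\left(u \right)}} = \sqrt{-40372 + \left(16244 - -275394 + 13 \left(-158\right)^{2}\right)} = \sqrt{-40372 + \left(16244 + 275394 + 13 \cdot 24964\right)} = \sqrt{-40372 + \left(16244 + 275394 + 324532\right)} = \sqrt{-40372 + 616170} = \sqrt{575798}$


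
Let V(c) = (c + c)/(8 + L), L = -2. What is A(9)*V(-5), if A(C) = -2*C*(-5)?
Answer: -150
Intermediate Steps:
V(c) = c/3 (V(c) = (c + c)/(8 - 2) = (2*c)/6 = (2*c)*(⅙) = c/3)
A(C) = 10*C
A(9)*V(-5) = (10*9)*((⅓)*(-5)) = 90*(-5/3) = -150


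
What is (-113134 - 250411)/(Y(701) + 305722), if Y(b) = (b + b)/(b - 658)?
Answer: -15632435/13147448 ≈ -1.1890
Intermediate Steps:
Y(b) = 2*b/(-658 + b) (Y(b) = (2*b)/(-658 + b) = 2*b/(-658 + b))
(-113134 - 250411)/(Y(701) + 305722) = (-113134 - 250411)/(2*701/(-658 + 701) + 305722) = -363545/(2*701/43 + 305722) = -363545/(2*701*(1/43) + 305722) = -363545/(1402/43 + 305722) = -363545/13147448/43 = -363545*43/13147448 = -15632435/13147448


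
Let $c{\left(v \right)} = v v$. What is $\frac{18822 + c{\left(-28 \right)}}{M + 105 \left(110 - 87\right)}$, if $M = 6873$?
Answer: $\frac{9803}{4644} \approx 2.1109$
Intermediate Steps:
$c{\left(v \right)} = v^{2}$
$\frac{18822 + c{\left(-28 \right)}}{M + 105 \left(110 - 87\right)} = \frac{18822 + \left(-28\right)^{2}}{6873 + 105 \left(110 - 87\right)} = \frac{18822 + 784}{6873 + 105 \cdot 23} = \frac{19606}{6873 + 2415} = \frac{19606}{9288} = 19606 \cdot \frac{1}{9288} = \frac{9803}{4644}$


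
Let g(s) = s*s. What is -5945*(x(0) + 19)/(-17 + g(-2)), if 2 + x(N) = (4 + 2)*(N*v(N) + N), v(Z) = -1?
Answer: 101065/13 ≈ 7774.2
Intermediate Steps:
g(s) = s²
x(N) = -2 (x(N) = -2 + (4 + 2)*(N*(-1) + N) = -2 + 6*(-N + N) = -2 + 6*0 = -2 + 0 = -2)
-5945*(x(0) + 19)/(-17 + g(-2)) = -5945*(-2 + 19)/(-17 + (-2)²) = -101065/(-17 + 4) = -101065/(-13) = -101065*(-1)/13 = -5945*(-17/13) = 101065/13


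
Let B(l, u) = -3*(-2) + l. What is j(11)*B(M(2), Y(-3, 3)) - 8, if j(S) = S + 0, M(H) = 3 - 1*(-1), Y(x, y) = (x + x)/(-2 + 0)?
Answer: 102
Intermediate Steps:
Y(x, y) = -x (Y(x, y) = (2*x)/(-2) = (2*x)*(-1/2) = -x)
M(H) = 4 (M(H) = 3 + 1 = 4)
j(S) = S
B(l, u) = 6 + l
j(11)*B(M(2), Y(-3, 3)) - 8 = 11*(6 + 4) - 8 = 11*10 - 8 = 110 - 8 = 102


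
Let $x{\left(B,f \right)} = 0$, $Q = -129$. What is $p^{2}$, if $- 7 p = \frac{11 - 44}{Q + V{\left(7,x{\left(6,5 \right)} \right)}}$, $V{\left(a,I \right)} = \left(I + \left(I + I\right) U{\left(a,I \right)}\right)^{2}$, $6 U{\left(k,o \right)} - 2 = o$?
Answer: $\frac{121}{90601} \approx 0.0013355$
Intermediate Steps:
$U{\left(k,o \right)} = \frac{1}{3} + \frac{o}{6}$
$V{\left(a,I \right)} = \left(I + 2 I \left(\frac{1}{3} + \frac{I}{6}\right)\right)^{2}$ ($V{\left(a,I \right)} = \left(I + \left(I + I\right) \left(\frac{1}{3} + \frac{I}{6}\right)\right)^{2} = \left(I + 2 I \left(\frac{1}{3} + \frac{I}{6}\right)\right)^{2}$)
$p = - \frac{11}{301}$ ($p = - \frac{\left(11 - 44\right) \frac{1}{-129 + \frac{0^{2} \left(5 + 0\right)^{2}}{9}}}{7} = - \frac{\left(-33\right) \frac{1}{-129 + \frac{1}{9} \cdot 0 \cdot 5^{2}}}{7} = - \frac{\left(-33\right) \frac{1}{-129 + \frac{1}{9} \cdot 0 \cdot 25}}{7} = - \frac{\left(-33\right) \frac{1}{-129 + 0}}{7} = - \frac{\left(-33\right) \frac{1}{-129}}{7} = - \frac{\left(-33\right) \left(- \frac{1}{129}\right)}{7} = \left(- \frac{1}{7}\right) \frac{11}{43} = - \frac{11}{301} \approx -0.036545$)
$p^{2} = \left(- \frac{11}{301}\right)^{2} = \frac{121}{90601}$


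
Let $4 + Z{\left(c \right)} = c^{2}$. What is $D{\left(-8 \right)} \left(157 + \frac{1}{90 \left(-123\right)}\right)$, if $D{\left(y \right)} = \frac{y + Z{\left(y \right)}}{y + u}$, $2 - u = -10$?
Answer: $\frac{22593857}{11070} \approx 2041.0$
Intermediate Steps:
$u = 12$ ($u = 2 - -10 = 2 + 10 = 12$)
$Z{\left(c \right)} = -4 + c^{2}$
$D{\left(y \right)} = \frac{-4 + y + y^{2}}{12 + y}$ ($D{\left(y \right)} = \frac{y + \left(-4 + y^{2}\right)}{y + 12} = \frac{-4 + y + y^{2}}{12 + y}$)
$D{\left(-8 \right)} \left(157 + \frac{1}{90 \left(-123\right)}\right) = \frac{-4 - 8 + \left(-8\right)^{2}}{12 - 8} \left(157 + \frac{1}{90 \left(-123\right)}\right) = \frac{-4 - 8 + 64}{4} \left(157 + \frac{1}{90} \left(- \frac{1}{123}\right)\right) = \frac{1}{4} \cdot 52 \left(157 - \frac{1}{11070}\right) = 13 \cdot \frac{1737989}{11070} = \frac{22593857}{11070}$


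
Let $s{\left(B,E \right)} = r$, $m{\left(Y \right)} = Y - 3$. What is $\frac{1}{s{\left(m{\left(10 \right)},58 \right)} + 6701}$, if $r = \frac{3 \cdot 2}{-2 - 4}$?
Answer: $\frac{1}{6700} \approx 0.00014925$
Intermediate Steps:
$m{\left(Y \right)} = -3 + Y$
$r = -1$ ($r = \frac{6}{-6} = 6 \left(- \frac{1}{6}\right) = -1$)
$s{\left(B,E \right)} = -1$
$\frac{1}{s{\left(m{\left(10 \right)},58 \right)} + 6701} = \frac{1}{-1 + 6701} = \frac{1}{6700}$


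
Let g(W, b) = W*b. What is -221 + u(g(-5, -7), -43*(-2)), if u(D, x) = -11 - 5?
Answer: -237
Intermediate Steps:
u(D, x) = -16
-221 + u(g(-5, -7), -43*(-2)) = -221 - 16 = -237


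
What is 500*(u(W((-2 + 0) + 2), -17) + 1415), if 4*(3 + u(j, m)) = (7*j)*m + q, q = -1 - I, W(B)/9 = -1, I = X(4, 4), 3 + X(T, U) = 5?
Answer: 839500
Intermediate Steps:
X(T, U) = 2 (X(T, U) = -3 + 5 = 2)
I = 2
W(B) = -9 (W(B) = 9*(-1) = -9)
q = -3 (q = -1 - 1*2 = -1 - 2 = -3)
u(j, m) = -15/4 + 7*j*m/4 (u(j, m) = -3 + ((7*j)*m - 3)/4 = -3 + (7*j*m - 3)/4 = -3 + (-3 + 7*j*m)/4 = -3 + (-3/4 + 7*j*m/4) = -15/4 + 7*j*m/4)
500*(u(W((-2 + 0) + 2), -17) + 1415) = 500*((-15/4 + (7/4)*(-9)*(-17)) + 1415) = 500*((-15/4 + 1071/4) + 1415) = 500*(264 + 1415) = 500*1679 = 839500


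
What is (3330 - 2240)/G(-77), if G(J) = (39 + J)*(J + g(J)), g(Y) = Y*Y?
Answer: -545/111188 ≈ -0.0049016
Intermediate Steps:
g(Y) = Y**2
G(J) = (39 + J)*(J + J**2)
(3330 - 2240)/G(-77) = (3330 - 2240)/((-77*(39 + (-77)**2 + 40*(-77)))) = 1090/((-77*(39 + 5929 - 3080))) = 1090/((-77*2888)) = 1090/(-222376) = 1090*(-1/222376) = -545/111188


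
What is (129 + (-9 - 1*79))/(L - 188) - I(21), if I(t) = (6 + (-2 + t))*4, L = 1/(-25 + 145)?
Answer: -2260820/22559 ≈ -100.22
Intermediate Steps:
L = 1/120 ≈ 0.0083333
I(t) = 16 + 4*t (I(t) = (4 + t)*4 = 16 + 4*t)
(129 + (-9 - 1*79))/(L - 188) - I(21) = (129 + (-9 - 1*79))/(1/120 - 188) - (16 + 4*21) = (129 + (-9 - 79))/(-22559/120) - (16 + 84) = (129 - 88)*(-120/22559) - 1*100 = 41*(-120/22559) - 100 = -4920/22559 - 100 = -2260820/22559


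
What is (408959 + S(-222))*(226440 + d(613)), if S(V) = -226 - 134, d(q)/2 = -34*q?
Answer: 75491116844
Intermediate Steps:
d(q) = -68*q (d(q) = 2*(-34*q) = -68*q)
S(V) = -360
(408959 + S(-222))*(226440 + d(613)) = (408959 - 360)*(226440 - 68*613) = 408599*(226440 - 41684) = 408599*184756 = 75491116844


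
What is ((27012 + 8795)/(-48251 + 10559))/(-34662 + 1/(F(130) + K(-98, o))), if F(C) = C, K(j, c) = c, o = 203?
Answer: 1324859/48339759660 ≈ 2.7407e-5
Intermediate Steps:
((27012 + 8795)/(-48251 + 10559))/(-34662 + 1/(F(130) + K(-98, o))) = ((27012 + 8795)/(-48251 + 10559))/(-34662 + 1/(130 + 203)) = (35807/(-37692))/(-34662 + 1/333) = (35807*(-1/37692))/(-34662 + 1/333) = -35807/(37692*(-11542445/333)) = -35807/37692*(-333/11542445) = 1324859/48339759660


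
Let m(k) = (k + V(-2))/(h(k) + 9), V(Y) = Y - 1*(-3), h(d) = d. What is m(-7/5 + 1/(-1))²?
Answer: 49/1089 ≈ 0.044995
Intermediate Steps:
V(Y) = 3 + Y (V(Y) = Y + 3 = 3 + Y)
m(k) = (1 + k)/(9 + k) (m(k) = (k + (3 - 2))/(k + 9) = (k + 1)/(9 + k) = (1 + k)/(9 + k))
m(-7/5 + 1/(-1))² = ((1 + (-7/5 + 1/(-1)))/(9 + (-7/5 + 1/(-1))))² = ((1 + (-7*⅕ + 1*(-1)))/(9 + (-7*⅕ + 1*(-1))))² = ((1 + (-7/5 - 1))/(9 + (-7/5 - 1)))² = ((1 - 12/5)/(9 - 12/5))² = (-7/5/(33/5))² = ((5/33)*(-7/5))² = (-7/33)² = 49/1089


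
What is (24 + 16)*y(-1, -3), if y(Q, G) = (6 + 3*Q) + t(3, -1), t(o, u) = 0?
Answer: 120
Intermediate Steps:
y(Q, G) = 6 + 3*Q (y(Q, G) = (6 + 3*Q) + 0 = 6 + 3*Q)
(24 + 16)*y(-1, -3) = (24 + 16)*(6 + 3*(-1)) = 40*(6 - 3) = 40*3 = 120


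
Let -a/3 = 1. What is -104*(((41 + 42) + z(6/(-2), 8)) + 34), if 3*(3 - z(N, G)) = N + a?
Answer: -12688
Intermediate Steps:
a = -3 (a = -3*1 = -3)
z(N, G) = 4 - N/3 (z(N, G) = 3 - (N - 3)/3 = 3 - (-3 + N)/3 = 3 + (1 - N/3) = 4 - N/3)
-104*(((41 + 42) + z(6/(-2), 8)) + 34) = -104*(((41 + 42) + (4 - 2/(-2))) + 34) = -104*((83 + (4 - 2*(-1)/2)) + 34) = -104*((83 + (4 - 1/3*(-3))) + 34) = -104*((83 + (4 + 1)) + 34) = -104*((83 + 5) + 34) = -104*(88 + 34) = -104*122 = -12688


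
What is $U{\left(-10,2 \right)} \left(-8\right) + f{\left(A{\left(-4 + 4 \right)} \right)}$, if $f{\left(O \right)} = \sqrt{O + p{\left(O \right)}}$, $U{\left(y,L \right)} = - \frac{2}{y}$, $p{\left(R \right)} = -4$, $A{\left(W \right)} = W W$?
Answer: $- \frac{8}{5} + 2 i \approx -1.6 + 2.0 i$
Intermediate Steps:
$A{\left(W \right)} = W^{2}$
$f{\left(O \right)} = \sqrt{-4 + O}$ ($f{\left(O \right)} = \sqrt{O - 4} = \sqrt{-4 + O}$)
$U{\left(-10,2 \right)} \left(-8\right) + f{\left(A{\left(-4 + 4 \right)} \right)} = - \frac{2}{-10} \left(-8\right) + \sqrt{-4 + \left(-4 + 4\right)^{2}} = \left(-2\right) \left(- \frac{1}{10}\right) \left(-8\right) + \sqrt{-4 + 0^{2}} = \frac{1}{5} \left(-8\right) + \sqrt{-4 + 0} = - \frac{8}{5} + \sqrt{-4} = - \frac{8}{5} + 2 i$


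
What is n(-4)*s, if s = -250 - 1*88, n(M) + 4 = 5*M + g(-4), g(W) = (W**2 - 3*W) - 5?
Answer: 338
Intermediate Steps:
g(W) = -5 + W**2 - 3*W
n(M) = 19 + 5*M (n(M) = -4 + (5*M + (-5 + (-4)**2 - 3*(-4))) = -4 + (5*M + (-5 + 16 + 12)) = -4 + (5*M + 23) = -4 + (23 + 5*M) = 19 + 5*M)
s = -338 (s = -250 - 88 = -338)
n(-4)*s = (19 + 5*(-4))*(-338) = (19 - 20)*(-338) = -1*(-338) = 338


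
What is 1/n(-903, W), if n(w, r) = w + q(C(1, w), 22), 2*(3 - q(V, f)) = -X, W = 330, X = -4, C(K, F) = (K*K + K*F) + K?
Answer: -1/902 ≈ -0.0011086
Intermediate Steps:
C(K, F) = K + K² + F*K (C(K, F) = (K² + F*K) + K = K + K² + F*K)
q(V, f) = 1 (q(V, f) = 3 - (-1)*(-4)/2 = 3 - ½*4 = 3 - 2 = 1)
n(w, r) = 1 + w (n(w, r) = w + 1 = 1 + w)
1/n(-903, W) = 1/(1 - 903) = 1/(-902) = -1/902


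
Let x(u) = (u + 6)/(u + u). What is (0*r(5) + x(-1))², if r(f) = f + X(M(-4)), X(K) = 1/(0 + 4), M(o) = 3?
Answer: 25/4 ≈ 6.2500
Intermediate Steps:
X(K) = ¼ (X(K) = 1/4 = ¼)
r(f) = ¼ + f (r(f) = f + ¼ = ¼ + f)
x(u) = (6 + u)/(2*u) (x(u) = (6 + u)/((2*u)) = (6 + u)*(1/(2*u)) = (6 + u)/(2*u))
(0*r(5) + x(-1))² = (0*(¼ + 5) + (½)*(6 - 1)/(-1))² = (0*(21/4) + (½)*(-1)*5)² = (0 - 5/2)² = (-5/2)² = 25/4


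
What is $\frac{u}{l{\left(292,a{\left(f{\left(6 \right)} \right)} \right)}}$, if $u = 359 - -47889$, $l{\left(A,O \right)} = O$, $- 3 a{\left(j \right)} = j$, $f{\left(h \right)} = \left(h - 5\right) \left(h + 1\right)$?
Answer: $- \frac{144744}{7} \approx -20678.0$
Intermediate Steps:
$f{\left(h \right)} = \left(1 + h\right) \left(-5 + h\right)$ ($f{\left(h \right)} = \left(-5 + h\right) \left(1 + h\right) = \left(1 + h\right) \left(-5 + h\right)$)
$a{\left(j \right)} = - \frac{j}{3}$
$u = 48248$ ($u = 359 + 47889 = 48248$)
$\frac{u}{l{\left(292,a{\left(f{\left(6 \right)} \right)} \right)}} = \frac{48248}{\left(- \frac{1}{3}\right) \left(-5 + 6^{2} - 24\right)} = \frac{48248}{\left(- \frac{1}{3}\right) \left(-5 + 36 - 24\right)} = \frac{48248}{\left(- \frac{1}{3}\right) 7} = \frac{48248}{- \frac{7}{3}} = 48248 \left(- \frac{3}{7}\right) = - \frac{144744}{7}$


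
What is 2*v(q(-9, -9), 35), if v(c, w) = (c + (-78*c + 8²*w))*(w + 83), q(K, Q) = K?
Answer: 692188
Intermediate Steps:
v(c, w) = (83 + w)*(-77*c + 64*w) (v(c, w) = (c + (-78*c + 64*w))*(83 + w) = (-77*c + 64*w)*(83 + w) = (83 + w)*(-77*c + 64*w))
2*v(q(-9, -9), 35) = 2*(-6391*(-9) + 64*35² + 5312*35 - 77*(-9)*35) = 2*(57519 + 64*1225 + 185920 + 24255) = 2*(57519 + 78400 + 185920 + 24255) = 2*346094 = 692188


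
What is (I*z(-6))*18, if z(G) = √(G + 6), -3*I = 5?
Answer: 0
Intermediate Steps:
I = -5/3 (I = -⅓*5 = -5/3 ≈ -1.6667)
z(G) = √(6 + G)
(I*z(-6))*18 = -5*√(6 - 6)/3*18 = -5*√0/3*18 = -5/3*0*18 = 0*18 = 0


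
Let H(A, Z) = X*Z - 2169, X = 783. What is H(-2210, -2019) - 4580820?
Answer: -6163866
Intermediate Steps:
H(A, Z) = -2169 + 783*Z (H(A, Z) = 783*Z - 2169 = -2169 + 783*Z)
H(-2210, -2019) - 4580820 = (-2169 + 783*(-2019)) - 4580820 = (-2169 - 1580877) - 4580820 = -1583046 - 4580820 = -6163866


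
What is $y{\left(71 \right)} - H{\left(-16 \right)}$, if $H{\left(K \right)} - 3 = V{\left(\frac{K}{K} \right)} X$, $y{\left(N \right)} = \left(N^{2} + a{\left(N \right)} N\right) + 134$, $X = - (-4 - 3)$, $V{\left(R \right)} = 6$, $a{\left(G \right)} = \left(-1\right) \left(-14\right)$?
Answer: $6124$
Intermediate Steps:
$a{\left(G \right)} = 14$
$X = 7$ ($X = \left(-1\right) \left(-7\right) = 7$)
$y{\left(N \right)} = 134 + N^{2} + 14 N$ ($y{\left(N \right)} = \left(N^{2} + 14 N\right) + 134 = 134 + N^{2} + 14 N$)
$H{\left(K \right)} = 45$ ($H{\left(K \right)} = 3 + 6 \cdot 7 = 3 + 42 = 45$)
$y{\left(71 \right)} - H{\left(-16 \right)} = \left(134 + 71^{2} + 14 \cdot 71\right) - 45 = \left(134 + 5041 + 994\right) - 45 = 6169 - 45 = 6124$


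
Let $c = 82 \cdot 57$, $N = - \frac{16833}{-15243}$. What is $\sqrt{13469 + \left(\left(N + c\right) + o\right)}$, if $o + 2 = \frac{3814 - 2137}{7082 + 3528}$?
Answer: $\frac{\sqrt{52725487137036259370}}{53909410} \approx 134.69$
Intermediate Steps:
$N = \frac{5611}{5081}$ ($N = \left(-16833\right) \left(- \frac{1}{15243}\right) = \frac{5611}{5081} \approx 1.1043$)
$o = - \frac{19543}{10610}$ ($o = -2 + \frac{3814 - 2137}{7082 + 3528} = -2 + \frac{1677}{10610} = - \frac{19543}{10610} \approx -1.8419$)
$c = 4674$
$\sqrt{13469 + \left(\left(N + c\right) + o\right)} = \sqrt{13469 + \left(\left(\frac{5611}{5081} + 4674\right) - \frac{19543}{10610}\right)} = \sqrt{13469 + \left(\frac{23754205}{5081} - \frac{19543}{10610}\right)} = \sqrt{13469 + \frac{251932817067}{53909410}} = \sqrt{\frac{978038660357}{53909410}} = \frac{\sqrt{52725487137036259370}}{53909410}$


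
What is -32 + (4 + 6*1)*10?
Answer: 68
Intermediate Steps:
-32 + (4 + 6*1)*10 = -32 + (4 + 6)*10 = -32 + 10*10 = -32 + 100 = 68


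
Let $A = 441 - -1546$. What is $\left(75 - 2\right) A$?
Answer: $145051$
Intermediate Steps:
$A = 1987$ ($A = 441 + 1546 = 1987$)
$\left(75 - 2\right) A = \left(75 - 2\right) 1987 = 73 \cdot 1987 = 145051$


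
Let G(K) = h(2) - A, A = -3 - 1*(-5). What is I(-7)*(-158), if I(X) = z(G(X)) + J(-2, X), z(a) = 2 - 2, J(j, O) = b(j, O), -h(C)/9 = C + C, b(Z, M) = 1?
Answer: -158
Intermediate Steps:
A = 2 (A = -3 + 5 = 2)
h(C) = -18*C (h(C) = -9*(C + C) = -18*C)
J(j, O) = 1
G(K) = -38 (G(K) = -18*2 - 1*2 = -36 - 2 = -38)
z(a) = 0
I(X) = 1 (I(X) = 0 + 1 = 1)
I(-7)*(-158) = 1*(-158) = -158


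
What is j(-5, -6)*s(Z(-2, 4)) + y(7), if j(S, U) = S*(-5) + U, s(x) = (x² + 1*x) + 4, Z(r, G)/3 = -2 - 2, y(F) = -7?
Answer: 2577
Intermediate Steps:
Z(r, G) = -12 (Z(r, G) = 3*(-2 - 2) = 3*(-4) = -12)
s(x) = 4 + x + x² (s(x) = (x² + x) + 4 = (x + x²) + 4 = 4 + x + x²)
j(S, U) = U - 5*S (j(S, U) = -5*S + U = U - 5*S)
j(-5, -6)*s(Z(-2, 4)) + y(7) = (-6 - 5*(-5))*(4 - 12 + (-12)²) - 7 = (-6 + 25)*(4 - 12 + 144) - 7 = 19*136 - 7 = 2584 - 7 = 2577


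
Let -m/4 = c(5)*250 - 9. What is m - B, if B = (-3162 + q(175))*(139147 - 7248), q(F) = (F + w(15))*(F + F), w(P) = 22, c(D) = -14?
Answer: -8677357376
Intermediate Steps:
m = 14036 (m = -4*(-14*250 - 9) = -4*(-3500 - 9) = -4*(-3509) = 14036)
q(F) = 2*F*(22 + F) (q(F) = (F + 22)*(F + F) = (22 + F)*(2*F) = 2*F*(22 + F))
B = 8677371412 (B = (-3162 + 2*175*(22 + 175))*(139147 - 7248) = (-3162 + 2*175*197)*131899 = (-3162 + 68950)*131899 = 65788*131899 = 8677371412)
m - B = 14036 - 1*8677371412 = 14036 - 8677371412 = -8677357376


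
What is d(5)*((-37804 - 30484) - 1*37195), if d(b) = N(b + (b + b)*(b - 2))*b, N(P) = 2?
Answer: -1054830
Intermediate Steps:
d(b) = 2*b
d(5)*((-37804 - 30484) - 1*37195) = (2*5)*((-37804 - 30484) - 1*37195) = 10*(-68288 - 37195) = 10*(-105483) = -1054830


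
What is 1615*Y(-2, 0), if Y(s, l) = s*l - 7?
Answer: -11305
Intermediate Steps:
Y(s, l) = -7 + l*s (Y(s, l) = l*s - 7 = -7 + l*s)
1615*Y(-2, 0) = 1615*(-7 + 0*(-2)) = 1615*(-7 + 0) = 1615*(-7) = -11305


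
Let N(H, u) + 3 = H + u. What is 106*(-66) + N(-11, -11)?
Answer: -7021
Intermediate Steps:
N(H, u) = -3 + H + u (N(H, u) = -3 + (H + u) = -3 + H + u)
106*(-66) + N(-11, -11) = 106*(-66) + (-3 - 11 - 11) = -6996 - 25 = -7021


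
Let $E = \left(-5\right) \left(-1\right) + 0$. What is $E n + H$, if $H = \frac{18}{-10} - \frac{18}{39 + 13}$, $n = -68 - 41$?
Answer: $- \frac{71129}{130} \approx -547.15$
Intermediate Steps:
$n = -109$ ($n = -68 - 41 = -109$)
$H = - \frac{279}{130}$ ($H = 18 \left(- \frac{1}{10}\right) - \frac{18}{52} = - \frac{9}{5} - \frac{9}{26} = - \frac{279}{130} \approx -2.1462$)
$E = 5$ ($E = 5 + 0 = 5$)
$E n + H = 5 \left(-109\right) - \frac{279}{130} = -545 - \frac{279}{130} = - \frac{71129}{130}$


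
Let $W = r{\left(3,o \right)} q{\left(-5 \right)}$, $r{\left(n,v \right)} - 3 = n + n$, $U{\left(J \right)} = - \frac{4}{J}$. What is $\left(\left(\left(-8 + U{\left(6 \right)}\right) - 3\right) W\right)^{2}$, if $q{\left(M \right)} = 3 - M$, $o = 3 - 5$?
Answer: $705600$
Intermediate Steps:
$o = -2$ ($o = 3 - 5 = -2$)
$r{\left(n,v \right)} = 3 + 2 n$ ($r{\left(n,v \right)} = 3 + \left(n + n\right) = 3 + 2 n$)
$W = 72$ ($W = \left(3 + 2 \cdot 3\right) \left(3 - -5\right) = \left(3 + 6\right) \left(3 + 5\right) = 9 \cdot 8 = 72$)
$\left(\left(\left(-8 + U{\left(6 \right)}\right) - 3\right) W\right)^{2} = \left(\left(\left(-8 - \frac{4}{6}\right) - 3\right) 72\right)^{2} = \left(\left(\left(-8 - \frac{2}{3}\right) - 3\right) 72\right)^{2} = \left(\left(- \frac{26}{3} - 3\right) 72\right)^{2} = \left(\left(- \frac{35}{3}\right) 72\right)^{2} = \left(-840\right)^{2} = 705600$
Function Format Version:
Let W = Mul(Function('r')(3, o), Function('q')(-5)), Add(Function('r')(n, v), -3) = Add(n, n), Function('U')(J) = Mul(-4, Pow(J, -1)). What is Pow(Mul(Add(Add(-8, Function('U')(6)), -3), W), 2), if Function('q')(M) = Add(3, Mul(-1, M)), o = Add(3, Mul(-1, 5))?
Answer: 705600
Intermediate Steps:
o = -2 (o = Add(3, -5) = -2)
Function('r')(n, v) = Add(3, Mul(2, n)) (Function('r')(n, v) = Add(3, Add(n, n)) = Add(3, Mul(2, n)))
W = 72 (W = Mul(Add(3, Mul(2, 3)), Add(3, Mul(-1, -5))) = Mul(Add(3, 6), Add(3, 5)) = Mul(9, 8) = 72)
Pow(Mul(Add(Add(-8, Function('U')(6)), -3), W), 2) = Pow(Mul(Add(Add(-8, Mul(-4, Pow(6, -1))), -3), 72), 2) = Pow(Mul(Add(Add(-8, Mul(-4, Rational(1, 6))), -3), 72), 2) = Pow(Mul(Add(Add(-8, Rational(-2, 3)), -3), 72), 2) = Pow(Mul(Add(Rational(-26, 3), -3), 72), 2) = Pow(Mul(Rational(-35, 3), 72), 2) = Pow(-840, 2) = 705600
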